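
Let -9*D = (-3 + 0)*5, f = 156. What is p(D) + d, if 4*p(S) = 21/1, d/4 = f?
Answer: 2517/4 ≈ 629.25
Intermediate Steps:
d = 624 (d = 4*156 = 624)
D = 5/3 (D = -(-3 + 0)*5/9 = -(-1)*5/3 = -⅑*(-15) = 5/3 ≈ 1.6667)
p(S) = 21/4 (p(S) = (21/1)/4 = (21*1)/4 = (¼)*21 = 21/4)
p(D) + d = 21/4 + 624 = 2517/4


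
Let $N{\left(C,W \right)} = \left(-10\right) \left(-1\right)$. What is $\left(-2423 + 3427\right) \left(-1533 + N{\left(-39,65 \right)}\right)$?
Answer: $-1529092$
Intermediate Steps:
$N{\left(C,W \right)} = 10$
$\left(-2423 + 3427\right) \left(-1533 + N{\left(-39,65 \right)}\right) = \left(-2423 + 3427\right) \left(-1533 + 10\right) = 1004 \left(-1523\right) = -1529092$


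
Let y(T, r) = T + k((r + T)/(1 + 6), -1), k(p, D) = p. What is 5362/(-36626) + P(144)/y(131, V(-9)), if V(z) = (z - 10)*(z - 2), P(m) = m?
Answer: 5029829/7673147 ≈ 0.65551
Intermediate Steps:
V(z) = (-10 + z)*(-2 + z)
y(T, r) = r/7 + 8*T/7 (y(T, r) = T + (r + T)/(1 + 6) = T + (T + r)/7 = T + (T + r)*(1/7) = T + (T/7 + r/7) = r/7 + 8*T/7)
5362/(-36626) + P(144)/y(131, V(-9)) = 5362/(-36626) + 144/((20 + (-9)**2 - 12*(-9))/7 + (8/7)*131) = 5362*(-1/36626) + 144/((20 + 81 + 108)/7 + 1048/7) = -2681/18313 + 144/((1/7)*209 + 1048/7) = -2681/18313 + 144/(209/7 + 1048/7) = -2681/18313 + 144/(1257/7) = -2681/18313 + 144*(7/1257) = -2681/18313 + 336/419 = 5029829/7673147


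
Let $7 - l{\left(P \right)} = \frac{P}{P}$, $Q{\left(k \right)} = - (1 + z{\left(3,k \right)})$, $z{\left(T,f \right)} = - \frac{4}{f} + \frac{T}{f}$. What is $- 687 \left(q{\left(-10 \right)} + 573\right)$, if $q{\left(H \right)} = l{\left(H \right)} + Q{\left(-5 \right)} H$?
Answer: $-406017$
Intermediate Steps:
$Q{\left(k \right)} = -1 + \frac{1}{k}$ ($Q{\left(k \right)} = - (1 + \frac{-4 + 3}{k}) = - (1 + \frac{1}{k} \left(-1\right)) = - (1 - \frac{1}{k}) = -1 + \frac{1}{k}$)
$l{\left(P \right)} = 6$ ($l{\left(P \right)} = 7 - \frac{P}{P} = 7 - 1 = 6$)
$q{\left(H \right)} = 6 - \frac{6 H}{5}$ ($q{\left(H \right)} = 6 + \frac{1 - -5}{-5} H = 6 + - \frac{1 + 5}{5} H = 6 + \left(- \frac{1}{5}\right) 6 H = 6 - \frac{6 H}{5}$)
$- 687 \left(q{\left(-10 \right)} + 573\right) = - 687 \left(\left(6 - -12\right) + 573\right) = - 687 \left(\left(6 + 12\right) + 573\right) = - 687 \left(18 + 573\right) = \left(-687\right) 591 = -406017$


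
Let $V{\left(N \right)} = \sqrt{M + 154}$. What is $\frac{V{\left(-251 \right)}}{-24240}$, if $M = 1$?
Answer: $- \frac{\sqrt{155}}{24240} \approx -0.00051361$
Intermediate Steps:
$V{\left(N \right)} = \sqrt{155}$ ($V{\left(N \right)} = \sqrt{1 + 154} = \sqrt{155}$)
$\frac{V{\left(-251 \right)}}{-24240} = \frac{\sqrt{155}}{-24240} = \sqrt{155} \left(- \frac{1}{24240}\right) = - \frac{\sqrt{155}}{24240}$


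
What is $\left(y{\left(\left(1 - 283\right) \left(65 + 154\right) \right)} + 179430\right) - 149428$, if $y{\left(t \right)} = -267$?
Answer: $29735$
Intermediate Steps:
$\left(y{\left(\left(1 - 283\right) \left(65 + 154\right) \right)} + 179430\right) - 149428 = \left(-267 + 179430\right) - 149428 = 179163 - 149428 = 29735$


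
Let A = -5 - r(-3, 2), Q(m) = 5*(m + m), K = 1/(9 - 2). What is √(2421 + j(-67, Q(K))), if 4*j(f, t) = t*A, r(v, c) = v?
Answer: √118594/7 ≈ 49.196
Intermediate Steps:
K = ⅐ (K = 1/7 = ⅐ ≈ 0.14286)
Q(m) = 10*m (Q(m) = 5*(2*m) = 10*m)
A = -2 (A = -5 - 1*(-3) = -5 + 3 = -2)
j(f, t) = -t/2 (j(f, t) = (t*(-2))/4 = (-2*t)/4 = -t/2)
√(2421 + j(-67, Q(K))) = √(2421 - 5/7) = √(16942/7) = √118594/7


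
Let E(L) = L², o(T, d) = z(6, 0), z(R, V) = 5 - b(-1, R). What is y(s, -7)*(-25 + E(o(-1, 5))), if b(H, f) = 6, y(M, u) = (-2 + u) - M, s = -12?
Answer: -72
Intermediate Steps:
y(M, u) = -2 + u - M
z(R, V) = -1 (z(R, V) = 5 - 1*6 = 5 - 6 = -1)
o(T, d) = -1
y(s, -7)*(-25 + E(o(-1, 5))) = (-2 - 7 - 1*(-12))*(-25 + (-1)²) = (-2 - 7 + 12)*(-25 + 1) = 3*(-24) = -72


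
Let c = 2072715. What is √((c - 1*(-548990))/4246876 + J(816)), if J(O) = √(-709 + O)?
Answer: √(2783514010895 + 4508988939844*√107)/2123438 ≈ 3.3108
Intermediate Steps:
√((c - 1*(-548990))/4246876 + J(816)) = √((2072715 - 1*(-548990))/4246876 + √(-709 + 816)) = √((2072715 + 548990)*(1/4246876) + √107) = √(2621705*(1/4246876) + √107) = √(2621705/4246876 + √107)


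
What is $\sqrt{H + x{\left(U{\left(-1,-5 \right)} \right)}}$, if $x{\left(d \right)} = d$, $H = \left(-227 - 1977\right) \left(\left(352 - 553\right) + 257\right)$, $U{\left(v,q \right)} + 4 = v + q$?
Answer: $i \sqrt{123434} \approx 351.33 i$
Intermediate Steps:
$U{\left(v,q \right)} = -4 + q + v$ ($U{\left(v,q \right)} = -4 + \left(v + q\right) = -4 + \left(q + v\right) = -4 + q + v$)
$H = -123424$ ($H = - 2204 \left(\left(352 - 553\right) + 257\right) = - 2204 \left(-201 + 257\right) = \left(-2204\right) 56 = -123424$)
$\sqrt{H + x{\left(U{\left(-1,-5 \right)} \right)}} = \sqrt{-123424 - 10} = \sqrt{-123434} = i \sqrt{123434}$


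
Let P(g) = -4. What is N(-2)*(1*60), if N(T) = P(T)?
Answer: -240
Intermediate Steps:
N(T) = -4
N(-2)*(1*60) = -4*60 = -240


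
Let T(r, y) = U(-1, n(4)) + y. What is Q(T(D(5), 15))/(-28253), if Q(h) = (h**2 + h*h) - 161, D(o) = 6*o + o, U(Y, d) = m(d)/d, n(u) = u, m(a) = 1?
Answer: -2433/226024 ≈ -0.010764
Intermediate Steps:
U(Y, d) = 1/d
D(o) = 7*o
T(r, y) = 1/4 + y
Q(h) = -161 + 2*h**2 (Q(h) = (h**2 + h**2) - 161 = 2*h**2 - 161 = -161 + 2*h**2)
Q(T(D(5), 15))/(-28253) = (-161 + 2*(1/4 + 15)**2)/(-28253) = (-161 + 2*(61/4)**2)*(-1/28253) = (-161 + 2*(3721/16))*(-1/28253) = (-161 + 3721/8)*(-1/28253) = (2433/8)*(-1/28253) = -2433/226024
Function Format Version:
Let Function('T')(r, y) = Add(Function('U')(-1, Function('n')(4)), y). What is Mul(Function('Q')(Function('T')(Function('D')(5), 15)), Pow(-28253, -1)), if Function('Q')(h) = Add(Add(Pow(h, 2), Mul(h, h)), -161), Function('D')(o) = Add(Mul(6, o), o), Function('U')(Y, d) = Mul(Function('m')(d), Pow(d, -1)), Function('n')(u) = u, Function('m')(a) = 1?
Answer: Rational(-2433, 226024) ≈ -0.010764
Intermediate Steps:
Function('U')(Y, d) = Pow(d, -1) (Function('U')(Y, d) = Mul(1, Pow(d, -1)) = Pow(d, -1))
Function('D')(o) = Mul(7, o)
Function('T')(r, y) = Add(Rational(1, 4), y) (Function('T')(r, y) = Add(Pow(4, -1), y) = Add(Rational(1, 4), y))
Function('Q')(h) = Add(-161, Mul(2, Pow(h, 2))) (Function('Q')(h) = Add(Add(Pow(h, 2), Pow(h, 2)), -161) = Add(Mul(2, Pow(h, 2)), -161) = Add(-161, Mul(2, Pow(h, 2))))
Mul(Function('Q')(Function('T')(Function('D')(5), 15)), Pow(-28253, -1)) = Mul(Add(-161, Mul(2, Pow(Add(Rational(1, 4), 15), 2))), Pow(-28253, -1)) = Mul(Add(-161, Mul(2, Pow(Rational(61, 4), 2))), Rational(-1, 28253)) = Mul(Add(-161, Mul(2, Rational(3721, 16))), Rational(-1, 28253)) = Mul(Add(-161, Rational(3721, 8)), Rational(-1, 28253)) = Mul(Rational(2433, 8), Rational(-1, 28253)) = Rational(-2433, 226024)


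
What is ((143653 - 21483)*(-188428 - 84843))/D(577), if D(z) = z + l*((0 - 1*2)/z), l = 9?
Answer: -19263443926390/332911 ≈ -5.7864e+7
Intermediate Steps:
D(z) = z - 18/z (D(z) = z + 9*((0 - 1*2)/z) = z + 9*((0 - 2)/z) = z + 9*(-2/z) = z - 18/z)
((143653 - 21483)*(-188428 - 84843))/D(577) = ((143653 - 21483)*(-188428 - 84843))/(577 - 18/577) = (122170*(-273271))/(577 - 18*1/577) = -33385518070/(577 - 18/577) = -33385518070/332911/577 = -33385518070*577/332911 = -19263443926390/332911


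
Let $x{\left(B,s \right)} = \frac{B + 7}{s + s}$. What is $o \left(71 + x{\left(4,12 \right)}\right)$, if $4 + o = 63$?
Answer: $\frac{101185}{24} \approx 4216.0$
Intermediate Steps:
$o = 59$ ($o = -4 + 63 = 59$)
$x{\left(B,s \right)} = \frac{7 + B}{2 s}$
$o \left(71 + x{\left(4,12 \right)}\right) = 59 \left(71 + \frac{7 + 4}{2 \cdot 12}\right) = 59 \left(71 + \frac{1}{2} \cdot \frac{1}{12} \cdot 11\right) = 59 \left(71 + \frac{11}{24}\right) = 59 \cdot \frac{1715}{24} = \frac{101185}{24}$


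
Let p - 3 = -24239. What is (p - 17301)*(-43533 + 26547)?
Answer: 705547482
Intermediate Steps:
p = -24236 (p = 3 - 24239 = -24236)
(p - 17301)*(-43533 + 26547) = (-24236 - 17301)*(-43533 + 26547) = -41537*(-16986) = 705547482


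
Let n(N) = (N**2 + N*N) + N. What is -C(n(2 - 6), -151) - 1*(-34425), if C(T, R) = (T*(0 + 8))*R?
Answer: 68249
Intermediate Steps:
n(N) = N + 2*N**2 (n(N) = (N**2 + N**2) + N = 2*N**2 + N = N + 2*N**2)
C(T, R) = 8*R*T (C(T, R) = (T*8)*R = (8*T)*R = 8*R*T)
-C(n(2 - 6), -151) - 1*(-34425) = -8*(-151)*(2 - 6)*(1 + 2*(2 - 6)) - 1*(-34425) = -8*(-151)*(-4*(1 + 2*(-4))) + 34425 = -8*(-151)*(-4*(1 - 8)) + 34425 = -8*(-151)*(-4*(-7)) + 34425 = -8*(-151)*28 + 34425 = -1*(-33824) + 34425 = 33824 + 34425 = 68249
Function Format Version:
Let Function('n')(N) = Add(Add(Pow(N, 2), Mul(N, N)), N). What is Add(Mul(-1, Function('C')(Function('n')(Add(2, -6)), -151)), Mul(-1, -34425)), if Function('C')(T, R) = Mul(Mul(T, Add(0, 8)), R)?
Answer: 68249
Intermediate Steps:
Function('n')(N) = Add(N, Mul(2, Pow(N, 2))) (Function('n')(N) = Add(Add(Pow(N, 2), Pow(N, 2)), N) = Add(Mul(2, Pow(N, 2)), N) = Add(N, Mul(2, Pow(N, 2))))
Function('C')(T, R) = Mul(8, R, T) (Function('C')(T, R) = Mul(Mul(T, 8), R) = Mul(Mul(8, T), R) = Mul(8, R, T))
Add(Mul(-1, Function('C')(Function('n')(Add(2, -6)), -151)), Mul(-1, -34425)) = Add(Mul(-1, Mul(8, -151, Mul(Add(2, -6), Add(1, Mul(2, Add(2, -6)))))), Mul(-1, -34425)) = Add(Mul(-1, Mul(8, -151, Mul(-4, Add(1, Mul(2, -4))))), 34425) = Add(Mul(-1, Mul(8, -151, Mul(-4, Add(1, -8)))), 34425) = Add(Mul(-1, Mul(8, -151, Mul(-4, -7))), 34425) = Add(Mul(-1, Mul(8, -151, 28)), 34425) = Add(Mul(-1, -33824), 34425) = Add(33824, 34425) = 68249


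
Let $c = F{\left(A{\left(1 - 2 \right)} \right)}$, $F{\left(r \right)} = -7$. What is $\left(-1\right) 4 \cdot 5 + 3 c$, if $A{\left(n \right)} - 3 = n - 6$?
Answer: $-41$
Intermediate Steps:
$A{\left(n \right)} = -3 + n$ ($A{\left(n \right)} = 3 + \left(n - 6\right) = 3 + \left(-6 + n\right) = -3 + n$)
$c = -7$
$\left(-1\right) 4 \cdot 5 + 3 c = \left(-1\right) 4 \cdot 5 + 3 \left(-7\right) = \left(-4\right) 5 - 21 = -20 - 21 = -41$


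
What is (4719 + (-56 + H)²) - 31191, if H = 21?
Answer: -25247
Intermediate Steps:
(4719 + (-56 + H)²) - 31191 = (4719 + (-56 + 21)²) - 31191 = (4719 + (-35)²) - 31191 = (4719 + 1225) - 31191 = 5944 - 31191 = -25247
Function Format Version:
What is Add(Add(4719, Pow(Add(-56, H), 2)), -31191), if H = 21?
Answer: -25247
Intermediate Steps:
Add(Add(4719, Pow(Add(-56, H), 2)), -31191) = Add(Add(4719, Pow(Add(-56, 21), 2)), -31191) = Add(Add(4719, Pow(-35, 2)), -31191) = Add(Add(4719, 1225), -31191) = Add(5944, -31191) = -25247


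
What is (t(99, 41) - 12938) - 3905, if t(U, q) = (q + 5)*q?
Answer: -14957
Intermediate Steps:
t(U, q) = q*(5 + q) (t(U, q) = (5 + q)*q = q*(5 + q))
(t(99, 41) - 12938) - 3905 = (41*(5 + 41) - 12938) - 3905 = (41*46 - 12938) - 3905 = (1886 - 12938) - 3905 = -11052 - 3905 = -14957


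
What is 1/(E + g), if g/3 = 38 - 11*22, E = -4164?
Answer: -1/4776 ≈ -0.00020938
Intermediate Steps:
g = -612 (g = 3*(38 - 11*22) = 3*(38 - 242) = 3*(-204) = -612)
1/(E + g) = 1/(-4164 - 612) = 1/(-4776) = -1/4776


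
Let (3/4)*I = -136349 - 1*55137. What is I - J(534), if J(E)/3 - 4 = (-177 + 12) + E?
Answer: -769301/3 ≈ -2.5643e+5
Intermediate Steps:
J(E) = -483 + 3*E (J(E) = 12 + 3*((-177 + 12) + E) = 12 + 3*(-165 + E) = 12 + (-495 + 3*E) = -483 + 3*E)
I = -765944/3 (I = 4*(-136349 - 1*55137)/3 = 4*(-136349 - 55137)/3 = (4/3)*(-191486) = -765944/3 ≈ -2.5531e+5)
I - J(534) = -765944/3 - (-483 + 3*534) = -765944/3 - (-483 + 1602) = -765944/3 - 1*1119 = -765944/3 - 1119 = -769301/3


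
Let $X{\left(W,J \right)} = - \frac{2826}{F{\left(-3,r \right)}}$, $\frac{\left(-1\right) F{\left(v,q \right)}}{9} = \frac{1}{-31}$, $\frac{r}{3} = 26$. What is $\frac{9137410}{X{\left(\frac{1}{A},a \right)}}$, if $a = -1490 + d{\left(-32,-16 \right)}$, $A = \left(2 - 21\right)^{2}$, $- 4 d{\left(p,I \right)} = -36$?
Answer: $- \frac{4568705}{4867} \approx -938.71$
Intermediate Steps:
$r = 78$ ($r = 3 \cdot 26 = 78$)
$d{\left(p,I \right)} = 9$ ($d{\left(p,I \right)} = \left(- \frac{1}{4}\right) \left(-36\right) = 9$)
$A = 361$ ($A = \left(-19\right)^{2} = 361$)
$F{\left(v,q \right)} = \frac{9}{31}$ ($F{\left(v,q \right)} = - \frac{9}{-31} = \left(-9\right) \left(- \frac{1}{31}\right) = \frac{9}{31}$)
$a = -1481$ ($a = -1490 + 9 = -1481$)
$X{\left(W,J \right)} = -9734$ ($X{\left(W,J \right)} = - \frac{2826}{\frac{9}{31}} = \left(-2826\right) \frac{31}{9} = -9734$)
$\frac{9137410}{X{\left(\frac{1}{A},a \right)}} = \frac{9137410}{-9734} = 9137410 \left(- \frac{1}{9734}\right) = - \frac{4568705}{4867}$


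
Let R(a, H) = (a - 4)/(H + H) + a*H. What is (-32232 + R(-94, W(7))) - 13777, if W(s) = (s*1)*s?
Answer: -50616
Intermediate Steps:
W(s) = s**2 (W(s) = s*s = s**2)
R(a, H) = H*a + (-4 + a)/(2*H) (R(a, H) = (-4 + a)/((2*H)) + H*a = (-4 + a)*(1/(2*H)) + H*a = (-4 + a)/(2*H) + H*a = H*a + (-4 + a)/(2*H))
(-32232 + R(-94, W(7))) - 13777 = (-32232 + (-2 + (1/2)*(-94) - 94*(7**2)**2)/(7**2)) - 13777 = (-32232 + (-2 - 47 - 94*49**2)/49) - 13777 = (-32232 + (-2 - 47 - 94*2401)/49) - 13777 = (-32232 + (-2 - 47 - 225694)/49) - 13777 = (-32232 + (1/49)*(-225743)) - 13777 = (-32232 - 4607) - 13777 = -36839 - 13777 = -50616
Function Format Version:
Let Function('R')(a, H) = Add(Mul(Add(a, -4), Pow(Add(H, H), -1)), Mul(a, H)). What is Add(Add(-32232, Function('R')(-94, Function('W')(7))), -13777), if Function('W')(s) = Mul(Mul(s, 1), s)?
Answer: -50616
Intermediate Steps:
Function('W')(s) = Pow(s, 2) (Function('W')(s) = Mul(s, s) = Pow(s, 2))
Function('R')(a, H) = Add(Mul(H, a), Mul(Rational(1, 2), Pow(H, -1), Add(-4, a))) (Function('R')(a, H) = Add(Mul(Add(-4, a), Pow(Mul(2, H), -1)), Mul(H, a)) = Add(Mul(Add(-4, a), Mul(Rational(1, 2), Pow(H, -1))), Mul(H, a)) = Add(Mul(Rational(1, 2), Pow(H, -1), Add(-4, a)), Mul(H, a)) = Add(Mul(H, a), Mul(Rational(1, 2), Pow(H, -1), Add(-4, a))))
Add(Add(-32232, Function('R')(-94, Function('W')(7))), -13777) = Add(Add(-32232, Mul(Pow(Pow(7, 2), -1), Add(-2, Mul(Rational(1, 2), -94), Mul(-94, Pow(Pow(7, 2), 2))))), -13777) = Add(Add(-32232, Mul(Pow(49, -1), Add(-2, -47, Mul(-94, Pow(49, 2))))), -13777) = Add(Add(-32232, Mul(Rational(1, 49), Add(-2, -47, Mul(-94, 2401)))), -13777) = Add(Add(-32232, Mul(Rational(1, 49), Add(-2, -47, -225694))), -13777) = Add(Add(-32232, Mul(Rational(1, 49), -225743)), -13777) = Add(Add(-32232, -4607), -13777) = Add(-36839, -13777) = -50616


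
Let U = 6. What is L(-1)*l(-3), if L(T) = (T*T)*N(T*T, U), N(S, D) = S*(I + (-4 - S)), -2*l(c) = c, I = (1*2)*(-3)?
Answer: -33/2 ≈ -16.500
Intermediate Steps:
I = -6 (I = 2*(-3) = -6)
l(c) = -c/2
N(S, D) = S*(-10 - S) (N(S, D) = S*(-6 + (-4 - S)) = S*(-10 - S))
L(T) = -T⁴*(10 + T²) (L(T) = (T*T)*(-T*T*(10 + T*T)) = T²*(-T²*(10 + T²)) = -T⁴*(10 + T²))
L(-1)*l(-3) = ((-1)⁴*(-10 - 1*(-1)²))*(-½*(-3)) = (1*(-10 - 1*1))*(3/2) = (1*(-10 - 1))*(3/2) = (1*(-11))*(3/2) = -11*3/2 = -33/2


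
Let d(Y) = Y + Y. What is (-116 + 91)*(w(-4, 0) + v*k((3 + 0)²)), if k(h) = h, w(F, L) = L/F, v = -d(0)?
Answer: 0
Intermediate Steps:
d(Y) = 2*Y
v = 0 (v = -2*0 = -1*0 = 0)
(-116 + 91)*(w(-4, 0) + v*k((3 + 0)²)) = (-116 + 91)*(0/(-4) + 0*(3 + 0)²) = -25*(0*(-¼) + 0*3²) = -25*(0 + 0*9) = -25*(0 + 0) = -25*0 = 0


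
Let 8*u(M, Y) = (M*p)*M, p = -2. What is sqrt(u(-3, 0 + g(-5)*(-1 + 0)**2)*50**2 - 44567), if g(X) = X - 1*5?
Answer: 4*I*sqrt(3137) ≈ 224.04*I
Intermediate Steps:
g(X) = -5 + X (g(X) = X - 5 = -5 + X)
u(M, Y) = -M**2/4 (u(M, Y) = ((M*(-2))*M)/8 = ((-2*M)*M)/8 = (-2*M**2)/8 = -M**2/4)
sqrt(u(-3, 0 + g(-5)*(-1 + 0)**2)*50**2 - 44567) = sqrt(-1/4*(-3)**2*50**2 - 44567) = sqrt(-1/4*9*2500 - 44567) = sqrt(-9/4*2500 - 44567) = sqrt(-5625 - 44567) = sqrt(-50192) = 4*I*sqrt(3137)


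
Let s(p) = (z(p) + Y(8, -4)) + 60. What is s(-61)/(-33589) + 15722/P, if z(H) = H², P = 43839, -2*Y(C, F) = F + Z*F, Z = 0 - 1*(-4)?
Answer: 361892609/1472508171 ≈ 0.24577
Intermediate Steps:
Z = 4 (Z = 0 + 4 = 4)
Y(C, F) = -5*F/2 (Y(C, F) = -(F + 4*F)/2 = -5*F/2)
s(p) = 70 + p² (s(p) = (p² - 5/2*(-4)) + 60 = (p² + 10) + 60 = (10 + p²) + 60 = 70 + p²)
s(-61)/(-33589) + 15722/P = (70 + (-61)²)/(-33589) + 15722/43839 = (70 + 3721)*(-1/33589) + 15722*(1/43839) = 3791*(-1/33589) + 15722/43839 = -3791/33589 + 15722/43839 = 361892609/1472508171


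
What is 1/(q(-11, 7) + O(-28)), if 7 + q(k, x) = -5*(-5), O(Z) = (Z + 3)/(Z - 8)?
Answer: 36/673 ≈ 0.053492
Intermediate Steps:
O(Z) = (3 + Z)/(-8 + Z)
q(k, x) = 18 (q(k, x) = -7 - 5*(-5) = -7 + 25 = 18)
1/(q(-11, 7) + O(-28)) = 1/(18 + (3 - 28)/(-8 - 28)) = 1/(18 - 25/(-36)) = 1/(18 - 1/36*(-25)) = 1/(18 + 25/36) = 1/(673/36) = 36/673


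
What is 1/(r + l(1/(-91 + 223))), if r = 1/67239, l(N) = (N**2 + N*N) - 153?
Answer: -21695784/3319452139 ≈ -0.0065360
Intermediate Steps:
l(N) = -153 + 2*N**2 (l(N) = (N**2 + N**2) - 153 = 2*N**2 - 153 = -153 + 2*N**2)
r = 1/67239 ≈ 1.4872e-5
1/(r + l(1/(-91 + 223))) = 1/(1/67239 + (-153 + 2*(1/(-91 + 223))**2)) = 1/(1/67239 + (-153 + 2*(1/132)**2)) = 1/(1/67239 + (-153 + 2*(1/17424))) = 1/(1/67239 + (-153 + 1/8712)) = 1/(1/67239 - 1332935/8712) = 1/(-3319452139/21695784) = -21695784/3319452139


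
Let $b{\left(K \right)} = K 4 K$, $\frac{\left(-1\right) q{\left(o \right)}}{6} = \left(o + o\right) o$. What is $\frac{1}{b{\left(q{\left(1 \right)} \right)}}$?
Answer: $\frac{1}{576} \approx 0.0017361$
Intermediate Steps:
$q{\left(o \right)} = - 12 o^{2}$ ($q{\left(o \right)} = - 6 \left(o + o\right) o = - 6 \cdot 2 o o = - 6 \cdot 2 o^{2} = - 12 o^{2}$)
$b{\left(K \right)} = 4 K^{2}$ ($b{\left(K \right)} = 4 K K = 4 K^{2}$)
$\frac{1}{b{\left(q{\left(1 \right)} \right)}} = \frac{1}{4 \left(- 12 \cdot 1^{2}\right)^{2}} = \frac{1}{4 \left(\left(-12\right) 1\right)^{2}} = \frac{1}{4 \left(-12\right)^{2}} = \frac{1}{4 \cdot 144} = \frac{1}{576}$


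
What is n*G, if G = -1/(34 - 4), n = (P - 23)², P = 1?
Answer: -242/15 ≈ -16.133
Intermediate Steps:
n = 484 (n = (1 - 23)² = (-22)² = 484)
G = -1/30 ≈ -0.033333
n*G = 484*(-1/30) = -242/15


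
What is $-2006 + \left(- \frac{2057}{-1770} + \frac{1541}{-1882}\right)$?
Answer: $- \frac{1670280784}{832785} \approx -2005.7$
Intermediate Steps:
$-2006 + \left(- \frac{2057}{-1770} + \frac{1541}{-1882}\right) = -2006 + \left(\left(-2057\right) \left(- \frac{1}{1770}\right) + 1541 \left(- \frac{1}{1882}\right)\right) = -2006 + \left(\frac{2057}{1770} - \frac{1541}{1882}\right) = -2006 + \frac{285926}{832785} = - \frac{1670280784}{832785}$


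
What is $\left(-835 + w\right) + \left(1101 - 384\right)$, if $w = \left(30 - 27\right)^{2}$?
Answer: $-109$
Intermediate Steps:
$w = 9$ ($w = 3^{2} = 9$)
$\left(-835 + w\right) + \left(1101 - 384\right) = \left(-835 + 9\right) + \left(1101 - 384\right) = -826 + \left(1101 - 384\right) = -826 + 717 = -109$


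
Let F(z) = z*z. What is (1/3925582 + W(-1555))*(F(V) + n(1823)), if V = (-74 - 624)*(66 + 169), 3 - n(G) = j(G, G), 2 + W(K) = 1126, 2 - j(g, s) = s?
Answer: 59359053656849858178/1962791 ≈ 3.0242e+13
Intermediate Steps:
j(g, s) = 2 - s
W(K) = 1124 (W(K) = -2 + 1126 = 1124)
n(G) = 1 + G (n(G) = 3 - (2 - G) = 3 + (-2 + G) = 1 + G)
V = -164030 (V = -698*235 = -164030)
F(z) = z²
(1/3925582 + W(-1555))*(F(V) + n(1823)) = (1/3925582 + 1124)*((-164030)² + (1 + 1823)) = (1/3925582 + 1124)*(26905840900 + 1824) = (4412354169/3925582)*26905842724 = 59359053656849858178/1962791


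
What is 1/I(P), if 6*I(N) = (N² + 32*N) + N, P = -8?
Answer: -3/100 ≈ -0.030000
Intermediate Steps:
I(N) = N²/6 + 11*N/2 (I(N) = ((N² + 32*N) + N)/6 = (N² + 33*N)/6 = N²/6 + 11*N/2)
1/I(P) = 1/((⅙)*(-8)*(33 - 8)) = 1/((⅙)*(-8)*25) = 1/(-100/3) = -3/100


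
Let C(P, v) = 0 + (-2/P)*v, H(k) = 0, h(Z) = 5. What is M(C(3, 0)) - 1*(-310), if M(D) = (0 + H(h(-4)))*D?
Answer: 310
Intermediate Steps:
C(P, v) = -2*v/P (C(P, v) = 0 - 2*v/P = -2*v/P)
M(D) = 0 (M(D) = (0 + 0)*D = 0*D = 0)
M(C(3, 0)) - 1*(-310) = 0 - 1*(-310) = 0 + 310 = 310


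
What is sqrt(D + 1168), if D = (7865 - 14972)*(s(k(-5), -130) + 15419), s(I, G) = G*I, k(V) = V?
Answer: I*sqrt(114201215) ≈ 10687.0*I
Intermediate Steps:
D = -114202383 (D = (7865 - 14972)*(-130*(-5) + 15419) = -7107*(650 + 15419) = -7107*16069 = -114202383)
sqrt(D + 1168) = sqrt(-114202383 + 1168) = sqrt(-114201215) = I*sqrt(114201215)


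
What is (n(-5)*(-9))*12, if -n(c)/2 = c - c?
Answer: 0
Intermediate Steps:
n(c) = 0 (n(c) = -2*(c - c) = -2*0 = 0)
(n(-5)*(-9))*12 = (0*(-9))*12 = 0*12 = 0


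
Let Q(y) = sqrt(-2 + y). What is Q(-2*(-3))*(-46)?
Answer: -92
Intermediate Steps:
Q(-2*(-3))*(-46) = sqrt(-2 - 2*(-3))*(-46) = sqrt(-2 + 6)*(-46) = sqrt(4)*(-46) = 2*(-46) = -92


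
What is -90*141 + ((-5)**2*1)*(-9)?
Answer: -12915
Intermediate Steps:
-90*141 + ((-5)**2*1)*(-9) = -12690 + (25*1)*(-9) = -12690 + 25*(-9) = -12690 - 225 = -12915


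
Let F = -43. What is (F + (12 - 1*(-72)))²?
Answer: 1681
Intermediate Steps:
(F + (12 - 1*(-72)))² = (-43 + (12 - 1*(-72)))² = (-43 + (12 + 72))² = (-43 + 84)² = 41² = 1681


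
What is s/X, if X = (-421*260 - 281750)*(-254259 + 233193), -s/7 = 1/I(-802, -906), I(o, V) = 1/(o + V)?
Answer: 2989/2060307465 ≈ 1.4508e-6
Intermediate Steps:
I(o, V) = 1/(V + o)
s = 11956 (s = -7/(1/(-906 - 802)) = -7/(1/(-1708)) = -7/(-1/1708) = -7*(-1708) = 11956)
X = 8241229860 (X = (-109460 - 281750)*(-21066) = -391210*(-21066) = 8241229860)
s/X = 11956/8241229860 = 11956*(1/8241229860) = 2989/2060307465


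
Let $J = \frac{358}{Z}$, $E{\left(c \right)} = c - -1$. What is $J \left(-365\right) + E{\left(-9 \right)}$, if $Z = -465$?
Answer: $\frac{25390}{93} \approx 273.01$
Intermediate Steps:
$E{\left(c \right)} = 1 + c$ ($E{\left(c \right)} = c + 1 = 1 + c$)
$J = - \frac{358}{465}$ ($J = \frac{358}{-465} = 358 \left(- \frac{1}{465}\right) = - \frac{358}{465} \approx -0.76989$)
$J \left(-365\right) + E{\left(-9 \right)} = \left(- \frac{358}{465}\right) \left(-365\right) + \left(1 - 9\right) = \frac{26134}{93} - 8 = \frac{25390}{93}$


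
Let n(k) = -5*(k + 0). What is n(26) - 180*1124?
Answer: -202450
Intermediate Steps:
n(k) = -5*k
n(26) - 180*1124 = -5*26 - 180*1124 = -130 - 202320 = -202450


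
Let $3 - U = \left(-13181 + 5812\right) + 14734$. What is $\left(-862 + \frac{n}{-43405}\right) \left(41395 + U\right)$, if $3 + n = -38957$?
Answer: $- \frac{254404502590}{8681} \approx -2.9306 \cdot 10^{7}$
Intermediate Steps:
$n = -38960$ ($n = -3 - 38957 = -38960$)
$U = -7362$ ($U = 3 - \left(\left(-13181 + 5812\right) + 14734\right) = 3 - \left(-7369 + 14734\right) = 3 - 7365 = -7362$)
$\left(-862 + \frac{n}{-43405}\right) \left(41395 + U\right) = \left(-862 - \frac{38960}{-43405}\right) \left(41395 - 7362\right) = \left(-862 - - \frac{7792}{8681}\right) 34033 = \left(-862 + \frac{7792}{8681}\right) 34033 = \left(- \frac{7475230}{8681}\right) 34033 = - \frac{254404502590}{8681}$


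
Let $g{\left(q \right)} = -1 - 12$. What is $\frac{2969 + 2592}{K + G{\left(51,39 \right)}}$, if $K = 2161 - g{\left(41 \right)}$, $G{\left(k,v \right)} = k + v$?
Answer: $\frac{5561}{2264} \approx 2.4563$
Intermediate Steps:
$g{\left(q \right)} = -13$ ($g{\left(q \right)} = -1 - 12 = -13$)
$K = 2174$ ($K = 2161 - -13 = 2161 + 13 = 2174$)
$\frac{2969 + 2592}{K + G{\left(51,39 \right)}} = \frac{2969 + 2592}{2174 + \left(51 + 39\right)} = \frac{5561}{2174 + 90} = \frac{5561}{2264}$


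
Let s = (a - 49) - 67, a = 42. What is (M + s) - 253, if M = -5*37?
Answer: -512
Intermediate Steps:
M = -185
s = -74 (s = (42 - 49) - 67 = -7 - 67 = -74)
(M + s) - 253 = (-185 - 74) - 253 = -259 - 253 = -512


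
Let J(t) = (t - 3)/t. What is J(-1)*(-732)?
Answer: -2928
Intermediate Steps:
J(t) = (-3 + t)/t
J(-1)*(-732) = ((-3 - 1)/(-1))*(-732) = -1*(-4)*(-732) = 4*(-732) = -2928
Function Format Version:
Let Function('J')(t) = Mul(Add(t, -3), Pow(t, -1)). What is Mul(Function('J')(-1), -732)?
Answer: -2928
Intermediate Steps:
Function('J')(t) = Mul(Pow(t, -1), Add(-3, t)) (Function('J')(t) = Mul(Add(-3, t), Pow(t, -1)) = Mul(Pow(t, -1), Add(-3, t)))
Mul(Function('J')(-1), -732) = Mul(Mul(Pow(-1, -1), Add(-3, -1)), -732) = Mul(Mul(-1, -4), -732) = Mul(4, -732) = -2928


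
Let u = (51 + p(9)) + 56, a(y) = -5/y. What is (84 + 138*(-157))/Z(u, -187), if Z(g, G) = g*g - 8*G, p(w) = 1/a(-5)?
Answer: -10791/6580 ≈ -1.6400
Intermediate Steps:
p(w) = 1 (p(w) = 1/(-5/(-5)) = 1/(-5*(-⅕)) = 1/1 = 1)
u = 108 (u = (51 + 1) + 56 = 52 + 56 = 108)
Z(g, G) = g² - 8*G
(84 + 138*(-157))/Z(u, -187) = (84 + 138*(-157))/(108² - 8*(-187)) = (84 - 21666)/(11664 + 1496) = -21582/13160 = -21582*1/13160 = -10791/6580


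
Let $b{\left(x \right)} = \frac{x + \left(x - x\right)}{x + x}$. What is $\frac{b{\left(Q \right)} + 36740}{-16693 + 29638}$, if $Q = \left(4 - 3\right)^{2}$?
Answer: $\frac{73481}{25890} \approx 2.8382$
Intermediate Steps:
$Q = 1$ ($Q = 1^{2} = 1$)
$b{\left(x \right)} = \frac{1}{2}$ ($b{\left(x \right)} = \frac{x + 0}{2 x} = x \frac{1}{2 x} = \frac{1}{2}$)
$\frac{b{\left(Q \right)} + 36740}{-16693 + 29638} = \frac{\frac{1}{2} + 36740}{-16693 + 29638} = \frac{73481}{2 \cdot 12945} = \frac{73481}{2} \cdot \frac{1}{12945} = \frac{73481}{25890}$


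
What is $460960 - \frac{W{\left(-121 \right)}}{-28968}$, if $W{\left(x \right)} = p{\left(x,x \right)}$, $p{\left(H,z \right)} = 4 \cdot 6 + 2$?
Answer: $\frac{6676544653}{14484} \approx 4.6096 \cdot 10^{5}$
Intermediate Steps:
$p{\left(H,z \right)} = 26$ ($p{\left(H,z \right)} = 24 + 2 = 26$)
$W{\left(x \right)} = 26$
$460960 - \frac{W{\left(-121 \right)}}{-28968} = 460960 - \frac{26}{-28968} = 460960 - 26 \left(- \frac{1}{28968}\right) = 460960 - - \frac{13}{14484} = 460960 + \frac{13}{14484} = \frac{6676544653}{14484}$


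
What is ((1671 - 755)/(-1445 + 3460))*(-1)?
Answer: -916/2015 ≈ -0.45459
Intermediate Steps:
((1671 - 755)/(-1445 + 3460))*(-1) = (916/2015)*(-1) = -916/2015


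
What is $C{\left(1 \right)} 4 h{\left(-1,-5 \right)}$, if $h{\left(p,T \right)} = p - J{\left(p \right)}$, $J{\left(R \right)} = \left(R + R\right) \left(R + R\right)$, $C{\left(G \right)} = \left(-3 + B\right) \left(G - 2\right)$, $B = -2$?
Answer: $-100$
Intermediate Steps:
$C{\left(G \right)} = 10 - 5 G$ ($C{\left(G \right)} = \left(-3 - 2\right) \left(G - 2\right) = - 5 \left(-2 + G\right) = 10 - 5 G$)
$J{\left(R \right)} = 4 R^{2}$ ($J{\left(R \right)} = 2 R 2 R = 4 R^{2}$)
$h{\left(p,T \right)} = p - 4 p^{2}$
$C{\left(1 \right)} 4 h{\left(-1,-5 \right)} = \left(10 - 5\right) 4 \left(- (1 - -4)\right) = \left(10 - 5\right) 4 \left(- (1 + 4)\right) = 5 \cdot 4 \left(\left(-1\right) 5\right) = 20 \left(-5\right) = -100$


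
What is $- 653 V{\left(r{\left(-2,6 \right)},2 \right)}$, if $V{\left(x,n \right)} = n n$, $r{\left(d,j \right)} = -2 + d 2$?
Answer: $-2612$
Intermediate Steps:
$r{\left(d,j \right)} = -2 + 2 d$
$V{\left(x,n \right)} = n^{2}$
$- 653 V{\left(r{\left(-2,6 \right)},2 \right)} = - 653 \cdot 2^{2} = \left(-653\right) 4 = -2612$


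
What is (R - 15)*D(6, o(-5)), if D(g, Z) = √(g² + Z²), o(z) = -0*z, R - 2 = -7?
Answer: -120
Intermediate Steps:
R = -5 (R = 2 - 7 = -5)
o(z) = 0 (o(z) = -1*0 = 0)
D(g, Z) = √(Z² + g²)
(R - 15)*D(6, o(-5)) = (-5 - 15)*√(0² + 6²) = -20*√(0 + 36) = -20*√36 = -20*6 = -120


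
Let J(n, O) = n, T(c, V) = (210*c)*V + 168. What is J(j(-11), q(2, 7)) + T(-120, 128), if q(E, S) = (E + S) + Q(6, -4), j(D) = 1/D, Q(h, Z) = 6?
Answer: -35479753/11 ≈ -3.2254e+6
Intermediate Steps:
T(c, V) = 168 + 210*V*c (T(c, V) = 210*V*c + 168 = 168 + 210*V*c)
q(E, S) = 6 + E + S (q(E, S) = (E + S) + 6 = 6 + E + S)
J(j(-11), q(2, 7)) + T(-120, 128) = 1/(-11) + (168 + 210*128*(-120)) = -1/11 + (168 - 3225600) = -1/11 - 3225432 = -35479753/11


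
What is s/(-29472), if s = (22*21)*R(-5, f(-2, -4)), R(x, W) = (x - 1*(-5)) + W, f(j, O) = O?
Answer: 77/1228 ≈ 0.062704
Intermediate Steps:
R(x, W) = 5 + W + x (R(x, W) = (x + 5) + W = (5 + x) + W = 5 + W + x)
s = -1848 (s = (22*21)*(5 - 4 - 5) = 462*(-4) = -1848)
s/(-29472) = -1848/(-29472) = -1848*(-1/29472) = 77/1228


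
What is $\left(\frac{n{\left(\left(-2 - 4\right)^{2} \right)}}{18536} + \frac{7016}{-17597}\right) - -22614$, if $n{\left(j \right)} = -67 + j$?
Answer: $\frac{7376058517005}{326177992} \approx 22614.0$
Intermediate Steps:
$\left(\frac{n{\left(\left(-2 - 4\right)^{2} \right)}}{18536} + \frac{7016}{-17597}\right) - -22614 = \left(\frac{-67 + \left(-2 - 4\right)^{2}}{18536} + \frac{7016}{-17597}\right) - -22614 = \left(\left(-67 + \left(-6\right)^{2}\right) \frac{1}{18536} + 7016 \left(- \frac{1}{17597}\right)\right) + 22614 = \left(\left(-67 + 36\right) \frac{1}{18536} - \frac{7016}{17597}\right) + 22614 = \left(\left(-31\right) \frac{1}{18536} - \frac{7016}{17597}\right) + 22614 = \left(- \frac{31}{18536} - \frac{7016}{17597}\right) + 22614 = - \frac{130594083}{326177992} + 22614 = \frac{7376058517005}{326177992}$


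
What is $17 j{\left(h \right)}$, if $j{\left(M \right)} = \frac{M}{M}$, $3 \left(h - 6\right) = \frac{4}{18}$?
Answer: $17$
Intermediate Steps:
$h = \frac{164}{27}$ ($h = 6 + \frac{4 \cdot \frac{1}{18}}{3} = 6 + \frac{1}{3} \cdot \frac{2}{9} = 6 + \frac{2}{27} = \frac{164}{27} \approx 6.0741$)
$j{\left(M \right)} = 1$
$17 j{\left(h \right)} = 17 \cdot 1 = 17$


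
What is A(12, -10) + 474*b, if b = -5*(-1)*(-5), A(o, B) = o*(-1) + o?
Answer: -11850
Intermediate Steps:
A(o, B) = 0 (A(o, B) = -o + o = 0)
b = -25 (b = 5*(-5) = -25)
A(12, -10) + 474*b = 0 + 474*(-25) = 0 - 11850 = -11850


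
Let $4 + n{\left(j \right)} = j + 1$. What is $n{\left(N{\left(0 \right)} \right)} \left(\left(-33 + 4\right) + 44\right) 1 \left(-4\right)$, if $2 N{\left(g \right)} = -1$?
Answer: $210$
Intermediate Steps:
$N{\left(g \right)} = - \frac{1}{2}$ ($N{\left(g \right)} = \frac{1}{2} \left(-1\right) = - \frac{1}{2}$)
$n{\left(j \right)} = -3 + j$ ($n{\left(j \right)} = -4 + \left(j + 1\right) = -4 + \left(1 + j\right) = -3 + j$)
$n{\left(N{\left(0 \right)} \right)} \left(\left(-33 + 4\right) + 44\right) 1 \left(-4\right) = \left(-3 - \frac{1}{2}\right) \left(\left(-33 + 4\right) + 44\right) 1 \left(-4\right) = - \frac{7 \left(-29 + 44\right) \left(-4\right)}{2} = - \frac{7 \cdot 15 \left(-4\right)}{2} = \left(- \frac{7}{2}\right) \left(-60\right) = 210$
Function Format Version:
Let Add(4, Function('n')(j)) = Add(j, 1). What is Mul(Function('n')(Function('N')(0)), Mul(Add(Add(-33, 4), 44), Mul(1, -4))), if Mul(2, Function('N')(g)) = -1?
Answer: 210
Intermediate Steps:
Function('N')(g) = Rational(-1, 2) (Function('N')(g) = Mul(Rational(1, 2), -1) = Rational(-1, 2))
Function('n')(j) = Add(-3, j) (Function('n')(j) = Add(-4, Add(j, 1)) = Add(-4, Add(1, j)) = Add(-3, j))
Mul(Function('n')(Function('N')(0)), Mul(Add(Add(-33, 4), 44), Mul(1, -4))) = Mul(Add(-3, Rational(-1, 2)), Mul(Add(Add(-33, 4), 44), Mul(1, -4))) = Mul(Rational(-7, 2), Mul(Add(-29, 44), -4)) = Mul(Rational(-7, 2), Mul(15, -4)) = Mul(Rational(-7, 2), -60) = 210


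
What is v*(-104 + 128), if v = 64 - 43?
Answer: 504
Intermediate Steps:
v = 21
v*(-104 + 128) = 21*(-104 + 128) = 21*24 = 504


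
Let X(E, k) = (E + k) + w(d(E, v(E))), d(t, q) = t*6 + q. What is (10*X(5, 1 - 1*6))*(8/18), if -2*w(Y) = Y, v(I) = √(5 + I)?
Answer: -200/3 - 20*√10/9 ≈ -73.694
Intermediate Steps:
d(t, q) = q + 6*t (d(t, q) = 6*t + q = q + 6*t)
w(Y) = -Y/2
X(E, k) = k - 2*E - √(5 + E)/2 (X(E, k) = (E + k) - (√(5 + E) + 6*E)/2 = (E + k) + (-3*E - √(5 + E)/2) = k - 2*E - √(5 + E)/2)
(10*X(5, 1 - 1*6))*(8/18) = (10*((1 - 1*6) - 2*5 - √(5 + 5)/2))*(8/18) = (10*((1 - 6) - 10 - √10/2))*(8*(1/18)) = (10*(-5 - 10 - √10/2))*(4/9) = (10*(-15 - √10/2))*(4/9) = (-150 - 5*√10)*(4/9) = -200/3 - 20*√10/9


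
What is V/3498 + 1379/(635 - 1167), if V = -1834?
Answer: -414245/132924 ≈ -3.1164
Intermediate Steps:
V/3498 + 1379/(635 - 1167) = -1834/3498 + 1379/(635 - 1167) = -1834*1/3498 + 1379/(-532) = -917/1749 + 1379*(-1/532) = -917/1749 - 197/76 = -414245/132924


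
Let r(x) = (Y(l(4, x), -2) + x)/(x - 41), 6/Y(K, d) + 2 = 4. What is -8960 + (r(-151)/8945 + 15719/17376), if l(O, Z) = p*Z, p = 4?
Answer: -464165709117/51809440 ≈ -8959.1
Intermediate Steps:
l(O, Z) = 4*Z
Y(K, d) = 3 (Y(K, d) = 6/(-2 + 4) = 6/2 = 6*(½) = 3)
r(x) = (3 + x)/(-41 + x) (r(x) = (3 + x)/(x - 41) = (3 + x)/(-41 + x))
-8960 + (r(-151)/8945 + 15719/17376) = -8960 + (((3 - 151)/(-41 - 151))/8945 + 15719/17376) = -8960 + ((-148/(-192))*(1/8945) + 15719*(1/17376)) = -8960 + (-1/192*(-148)*(1/8945) + 15719/17376) = -8960 + ((37/48)*(1/8945) + 15719/17376) = -8960 + (37/429360 + 15719/17376) = -8960 + 46873283/51809440 = -464165709117/51809440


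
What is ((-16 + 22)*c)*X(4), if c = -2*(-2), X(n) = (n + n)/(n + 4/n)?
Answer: 192/5 ≈ 38.400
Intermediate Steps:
X(n) = 2*n/(n + 4/n) (X(n) = (2*n)/(n + 4/n) = 2*n/(n + 4/n))
c = 4
((-16 + 22)*c)*X(4) = ((-16 + 22)*4)*(2*4²/(4 + 4²)) = (6*4)*(2*16/(4 + 16)) = 24*(2*16/20) = 24*(2*16*(1/20)) = 24*(8/5) = 192/5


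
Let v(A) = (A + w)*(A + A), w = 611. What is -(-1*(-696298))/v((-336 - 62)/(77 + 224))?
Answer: 31542647549/73038174 ≈ 431.87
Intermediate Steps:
v(A) = 2*A*(611 + A) (v(A) = (A + 611)*(A + A) = (611 + A)*(2*A) = 2*A*(611 + A))
-(-1*(-696298))/v((-336 - 62)/(77 + 224)) = -(-1*(-696298))/(2*((-336 - 62)/(77 + 224))*(611 + (-336 - 62)/(77 + 224))) = -696298/(2*(-398/301)*(611 - 398/301)) = -696298/(2*(-398/301)*(183513/301)) = -696298/(-146076348/90601) = -696298*(-90601)/146076348 = -1*(-31542647549/73038174) = 31542647549/73038174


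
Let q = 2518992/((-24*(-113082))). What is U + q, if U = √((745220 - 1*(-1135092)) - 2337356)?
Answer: 17493/18847 + 2*I*√114261 ≈ 0.92816 + 676.05*I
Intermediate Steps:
U = 2*I*√114261 (U = √((745220 + 1135092) - 2337356) = √(1880312 - 2337356) = √(-457044) = 2*I*√114261 ≈ 676.05*I)
q = 17493/18847 (q = 2518992/2713968 = 2518992*(1/2713968) = 17493/18847 ≈ 0.92816)
U + q = 2*I*√114261 + 17493/18847 = 17493/18847 + 2*I*√114261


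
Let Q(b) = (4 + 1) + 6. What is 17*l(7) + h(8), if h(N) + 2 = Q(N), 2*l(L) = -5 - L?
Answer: -93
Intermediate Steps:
l(L) = -5/2 - L/2 (l(L) = (-5 - L)/2 = -5/2 - L/2)
Q(b) = 11 (Q(b) = 5 + 6 = 11)
h(N) = 9 (h(N) = -2 + 11 = 9)
17*l(7) + h(8) = 17*(-5/2 - ½*7) + 9 = 17*(-5/2 - 7/2) + 9 = 17*(-6) + 9 = -102 + 9 = -93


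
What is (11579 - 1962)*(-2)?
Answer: -19234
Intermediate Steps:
(11579 - 1962)*(-2) = 9617*(-2) = -19234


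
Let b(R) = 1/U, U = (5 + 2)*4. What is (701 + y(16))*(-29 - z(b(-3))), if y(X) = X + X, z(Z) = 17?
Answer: -33718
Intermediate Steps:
U = 28 (U = 7*4 = 28)
b(R) = 1/28
y(X) = 2*X
(701 + y(16))*(-29 - z(b(-3))) = (701 + 2*16)*(-29 - 1*17) = (701 + 32)*(-29 - 17) = 733*(-46) = -33718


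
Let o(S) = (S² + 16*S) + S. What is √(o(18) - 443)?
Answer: √187 ≈ 13.675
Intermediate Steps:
o(S) = S² + 17*S
√(o(18) - 443) = √(18*(17 + 18) - 443) = √(18*35 - 443) = √(630 - 443) = √187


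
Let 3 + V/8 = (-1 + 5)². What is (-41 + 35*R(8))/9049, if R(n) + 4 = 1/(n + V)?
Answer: -2891/144784 ≈ -0.019968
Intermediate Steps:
V = 104 (V = -24 + 8*(-1 + 5)² = -24 + 8*4² = -24 + 8*16 = -24 + 128 = 104)
R(n) = -4 + 1/(104 + n) (R(n) = -4 + 1/(n + 104) = -4 + 1/(104 + n))
(-41 + 35*R(8))/9049 = (-41 + 35*((-415 - 4*8)/(104 + 8)))/9049 = (-41 + 35*((-415 - 32)/112))*(1/9049) = (-41 + 35*((1/112)*(-447)))*(1/9049) = (-41 + 35*(-447/112))*(1/9049) = (-41 - 2235/16)*(1/9049) = -2891/16*1/9049 = -2891/144784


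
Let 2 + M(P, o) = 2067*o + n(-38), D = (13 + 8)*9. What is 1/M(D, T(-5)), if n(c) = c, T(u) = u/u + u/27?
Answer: 9/14798 ≈ 0.00060819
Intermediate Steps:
T(u) = 1 + u/27 (T(u) = 1 + u*(1/27) = 1 + u/27)
D = 189 (D = 21*9 = 189)
M(P, o) = -40 + 2067*o (M(P, o) = -2 + (2067*o - 38) = -2 + (-38 + 2067*o) = -40 + 2067*o)
1/M(D, T(-5)) = 1/(-40 + 2067*(1 + (1/27)*(-5))) = 1/(-40 + 2067*(1 - 5/27)) = 1/(-40 + 2067*(22/27)) = 1/(-40 + 15158/9) = 1/(14798/9) = 9/14798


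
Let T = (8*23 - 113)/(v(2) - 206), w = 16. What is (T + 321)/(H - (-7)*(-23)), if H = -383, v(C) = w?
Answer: -60919/103360 ≈ -0.58939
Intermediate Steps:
v(C) = 16
T = -71/190 (T = (8*23 - 113)/(16 - 206) = (184 - 113)/(-190) = 71*(-1/190) = -71/190 ≈ -0.37368)
(T + 321)/(H - (-7)*(-23)) = (-71/190 + 321)/(-383 - (-7)*(-23)) = 60919/(190*(-383 - 7*23)) = 60919/(190*(-383 - 161)) = (60919/190)/(-544) = (60919/190)*(-1/544) = -60919/103360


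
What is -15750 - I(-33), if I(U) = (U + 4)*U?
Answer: -16707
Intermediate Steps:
I(U) = U*(4 + U) (I(U) = (4 + U)*U = U*(4 + U))
-15750 - I(-33) = -15750 - (-33)*(4 - 33) = -15750 - (-33)*(-29) = -15750 - 1*957 = -15750 - 957 = -16707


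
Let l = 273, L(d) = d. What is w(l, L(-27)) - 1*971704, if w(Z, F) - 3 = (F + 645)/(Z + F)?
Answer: -39839638/41 ≈ -9.7170e+5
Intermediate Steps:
w(Z, F) = 3 + (645 + F)/(F + Z) (w(Z, F) = 3 + (F + 645)/(Z + F) = 3 + (645 + F)/(F + Z))
w(l, L(-27)) - 1*971704 = (645 + 3*273 + 4*(-27))/(-27 + 273) - 1*971704 = (645 + 819 - 108)/246 - 971704 = (1/246)*1356 - 971704 = 226/41 - 971704 = -39839638/41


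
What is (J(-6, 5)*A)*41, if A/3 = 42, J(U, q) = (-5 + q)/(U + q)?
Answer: 0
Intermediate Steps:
J(U, q) = (-5 + q)/(U + q)
A = 126 (A = 3*42 = 126)
(J(-6, 5)*A)*41 = (((-5 + 5)/(-6 + 5))*126)*41 = ((0/(-1))*126)*41 = (-1*0*126)*41 = (0*126)*41 = 0*41 = 0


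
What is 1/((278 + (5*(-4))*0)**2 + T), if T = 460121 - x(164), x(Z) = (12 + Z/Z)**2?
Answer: 1/537236 ≈ 1.8614e-6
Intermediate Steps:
x(Z) = 169 (x(Z) = (12 + 1)**2 = 13**2 = 169)
T = 459952 (T = 460121 - 1*169 = 460121 - 169 = 459952)
1/((278 + (5*(-4))*0)**2 + T) = 1/((278 + (5*(-4))*0)**2 + 459952) = 1/((278 - 20*0)**2 + 459952) = 1/((278 + 0)**2 + 459952) = 1/(278**2 + 459952) = 1/(77284 + 459952) = 1/537236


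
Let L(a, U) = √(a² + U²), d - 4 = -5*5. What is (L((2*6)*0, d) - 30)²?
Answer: 81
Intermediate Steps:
d = -21 (d = 4 - 5*5 = 4 - 25 = -21)
L(a, U) = √(U² + a²)
(L((2*6)*0, d) - 30)² = (√((-21)² + ((2*6)*0)²) - 30)² = (√(441 + (12*0)²) - 30)² = (√(441 + 0²) - 30)² = (√(441 + 0) - 30)² = (√441 - 30)² = (21 - 30)² = (-9)² = 81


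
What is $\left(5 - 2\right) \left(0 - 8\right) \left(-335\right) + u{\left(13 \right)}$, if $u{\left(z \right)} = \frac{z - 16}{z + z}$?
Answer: $\frac{209037}{26} \approx 8039.9$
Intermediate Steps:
$u{\left(z \right)} = \frac{-16 + z}{2 z}$
$\left(5 - 2\right) \left(0 - 8\right) \left(-335\right) + u{\left(13 \right)} = \left(5 - 2\right) \left(0 - 8\right) \left(-335\right) + \frac{-16 + 13}{2 \cdot 13} = 3 \left(-8\right) \left(-335\right) + \frac{1}{2} \cdot \frac{1}{13} \left(-3\right) = \left(-24\right) \left(-335\right) - \frac{3}{26} = 8040 - \frac{3}{26} = \frac{209037}{26}$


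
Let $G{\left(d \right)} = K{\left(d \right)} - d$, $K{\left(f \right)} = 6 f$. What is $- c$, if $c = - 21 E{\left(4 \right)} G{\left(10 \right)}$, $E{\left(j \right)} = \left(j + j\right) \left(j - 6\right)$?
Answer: $-16800$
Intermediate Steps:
$E{\left(j \right)} = 2 j \left(-6 + j\right)$
$G{\left(d \right)} = 5 d$ ($G{\left(d \right)} = 6 d - d = 5 d$)
$c = 16800$ ($c = - 21 \cdot 2 \cdot 4 \left(-6 + 4\right) 5 \cdot 10 = - 21 \cdot 2 \cdot 4 \left(-2\right) 50 = \left(-21\right) \left(-16\right) 50 = 336 \cdot 50 = 16800$)
$- c = \left(-1\right) 16800 = -16800$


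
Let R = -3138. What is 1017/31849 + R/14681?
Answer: -85011585/467575169 ≈ -0.18181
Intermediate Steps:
1017/31849 + R/14681 = 1017/31849 - 3138/14681 = -85011585/467575169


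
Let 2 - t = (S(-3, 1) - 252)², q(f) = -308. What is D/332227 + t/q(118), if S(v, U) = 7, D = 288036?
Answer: 2861425187/14617988 ≈ 195.75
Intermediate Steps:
t = -60023 (t = 2 - (7 - 252)² = 2 - 1*(-245)² = 2 - 1*60025 = 2 - 60025 = -60023)
D/332227 + t/q(118) = 288036/332227 - 60023/(-308) = 288036*(1/332227) - 60023*(-1/308) = 41148/47461 + 60023/308 = 2861425187/14617988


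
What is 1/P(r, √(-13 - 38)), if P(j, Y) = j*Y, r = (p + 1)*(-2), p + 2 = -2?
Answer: -I*√51/306 ≈ -0.023338*I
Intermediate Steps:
p = -4 (p = -2 - 2 = -4)
r = 6 (r = (-4 + 1)*(-2) = -3*(-2) = 6)
P(j, Y) = Y*j
1/P(r, √(-13 - 38)) = 1/(√(-13 - 38)*6) = 1/(√(-51)*6) = 1/((I*√51)*6) = 1/(6*I*√51) = -I*√51/306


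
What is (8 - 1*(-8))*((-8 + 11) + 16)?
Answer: 304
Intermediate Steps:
(8 - 1*(-8))*((-8 + 11) + 16) = (8 + 8)*(3 + 16) = 16*19 = 304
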